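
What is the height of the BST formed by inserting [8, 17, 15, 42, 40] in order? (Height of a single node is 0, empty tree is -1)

Insertion order: [8, 17, 15, 42, 40]
Tree (level-order array): [8, None, 17, 15, 42, None, None, 40]
Compute height bottom-up (empty subtree = -1):
  height(15) = 1 + max(-1, -1) = 0
  height(40) = 1 + max(-1, -1) = 0
  height(42) = 1 + max(0, -1) = 1
  height(17) = 1 + max(0, 1) = 2
  height(8) = 1 + max(-1, 2) = 3
Height = 3


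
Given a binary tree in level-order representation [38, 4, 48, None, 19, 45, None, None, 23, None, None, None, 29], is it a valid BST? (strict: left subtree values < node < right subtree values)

Level-order array: [38, 4, 48, None, 19, 45, None, None, 23, None, None, None, 29]
Validate using subtree bounds (lo, hi): at each node, require lo < value < hi,
then recurse left with hi=value and right with lo=value.
Preorder trace (stopping at first violation):
  at node 38 with bounds (-inf, +inf): OK
  at node 4 with bounds (-inf, 38): OK
  at node 19 with bounds (4, 38): OK
  at node 23 with bounds (19, 38): OK
  at node 29 with bounds (23, 38): OK
  at node 48 with bounds (38, +inf): OK
  at node 45 with bounds (38, 48): OK
No violation found at any node.
Result: Valid BST


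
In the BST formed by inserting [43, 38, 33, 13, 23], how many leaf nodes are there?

Tree built from: [43, 38, 33, 13, 23]
Tree (level-order array): [43, 38, None, 33, None, 13, None, None, 23]
Rule: A leaf has 0 children.
Per-node child counts:
  node 43: 1 child(ren)
  node 38: 1 child(ren)
  node 33: 1 child(ren)
  node 13: 1 child(ren)
  node 23: 0 child(ren)
Matching nodes: [23]
Count of leaf nodes: 1


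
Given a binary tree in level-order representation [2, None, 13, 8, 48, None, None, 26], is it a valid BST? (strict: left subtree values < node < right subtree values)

Level-order array: [2, None, 13, 8, 48, None, None, 26]
Validate using subtree bounds (lo, hi): at each node, require lo < value < hi,
then recurse left with hi=value and right with lo=value.
Preorder trace (stopping at first violation):
  at node 2 with bounds (-inf, +inf): OK
  at node 13 with bounds (2, +inf): OK
  at node 8 with bounds (2, 13): OK
  at node 48 with bounds (13, +inf): OK
  at node 26 with bounds (13, 48): OK
No violation found at any node.
Result: Valid BST


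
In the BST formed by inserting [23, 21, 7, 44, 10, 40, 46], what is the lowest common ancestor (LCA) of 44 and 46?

Tree insertion order: [23, 21, 7, 44, 10, 40, 46]
Tree (level-order array): [23, 21, 44, 7, None, 40, 46, None, 10]
In a BST, the LCA of p=44, q=46 is the first node v on the
root-to-leaf path with p <= v <= q (go left if both < v, right if both > v).
Walk from root:
  at 23: both 44 and 46 > 23, go right
  at 44: 44 <= 44 <= 46, this is the LCA
LCA = 44


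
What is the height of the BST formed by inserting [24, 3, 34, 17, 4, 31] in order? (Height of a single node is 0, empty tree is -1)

Insertion order: [24, 3, 34, 17, 4, 31]
Tree (level-order array): [24, 3, 34, None, 17, 31, None, 4]
Compute height bottom-up (empty subtree = -1):
  height(4) = 1 + max(-1, -1) = 0
  height(17) = 1 + max(0, -1) = 1
  height(3) = 1 + max(-1, 1) = 2
  height(31) = 1 + max(-1, -1) = 0
  height(34) = 1 + max(0, -1) = 1
  height(24) = 1 + max(2, 1) = 3
Height = 3


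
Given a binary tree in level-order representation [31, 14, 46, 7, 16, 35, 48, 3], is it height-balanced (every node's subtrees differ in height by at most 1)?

Tree (level-order array): [31, 14, 46, 7, 16, 35, 48, 3]
Definition: a tree is height-balanced if, at every node, |h(left) - h(right)| <= 1 (empty subtree has height -1).
Bottom-up per-node check:
  node 3: h_left=-1, h_right=-1, diff=0 [OK], height=0
  node 7: h_left=0, h_right=-1, diff=1 [OK], height=1
  node 16: h_left=-1, h_right=-1, diff=0 [OK], height=0
  node 14: h_left=1, h_right=0, diff=1 [OK], height=2
  node 35: h_left=-1, h_right=-1, diff=0 [OK], height=0
  node 48: h_left=-1, h_right=-1, diff=0 [OK], height=0
  node 46: h_left=0, h_right=0, diff=0 [OK], height=1
  node 31: h_left=2, h_right=1, diff=1 [OK], height=3
All nodes satisfy the balance condition.
Result: Balanced


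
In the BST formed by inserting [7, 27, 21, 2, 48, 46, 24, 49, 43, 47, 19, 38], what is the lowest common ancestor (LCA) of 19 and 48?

Tree insertion order: [7, 27, 21, 2, 48, 46, 24, 49, 43, 47, 19, 38]
Tree (level-order array): [7, 2, 27, None, None, 21, 48, 19, 24, 46, 49, None, None, None, None, 43, 47, None, None, 38]
In a BST, the LCA of p=19, q=48 is the first node v on the
root-to-leaf path with p <= v <= q (go left if both < v, right if both > v).
Walk from root:
  at 7: both 19 and 48 > 7, go right
  at 27: 19 <= 27 <= 48, this is the LCA
LCA = 27


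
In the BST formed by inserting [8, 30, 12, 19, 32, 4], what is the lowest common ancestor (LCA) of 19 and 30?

Tree insertion order: [8, 30, 12, 19, 32, 4]
Tree (level-order array): [8, 4, 30, None, None, 12, 32, None, 19]
In a BST, the LCA of p=19, q=30 is the first node v on the
root-to-leaf path with p <= v <= q (go left if both < v, right if both > v).
Walk from root:
  at 8: both 19 and 30 > 8, go right
  at 30: 19 <= 30 <= 30, this is the LCA
LCA = 30


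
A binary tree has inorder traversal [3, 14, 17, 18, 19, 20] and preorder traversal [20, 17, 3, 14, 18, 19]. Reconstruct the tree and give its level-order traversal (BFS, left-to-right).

Inorder:  [3, 14, 17, 18, 19, 20]
Preorder: [20, 17, 3, 14, 18, 19]
Algorithm: preorder visits root first, so consume preorder in order;
for each root, split the current inorder slice at that value into
left-subtree inorder and right-subtree inorder, then recurse.
Recursive splits:
  root=20; inorder splits into left=[3, 14, 17, 18, 19], right=[]
  root=17; inorder splits into left=[3, 14], right=[18, 19]
  root=3; inorder splits into left=[], right=[14]
  root=14; inorder splits into left=[], right=[]
  root=18; inorder splits into left=[], right=[19]
  root=19; inorder splits into left=[], right=[]
Reconstructed level-order: [20, 17, 3, 18, 14, 19]


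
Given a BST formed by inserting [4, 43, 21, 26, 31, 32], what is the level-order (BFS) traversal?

Tree insertion order: [4, 43, 21, 26, 31, 32]
Tree (level-order array): [4, None, 43, 21, None, None, 26, None, 31, None, 32]
BFS from the root, enqueuing left then right child of each popped node:
  queue [4] -> pop 4, enqueue [43], visited so far: [4]
  queue [43] -> pop 43, enqueue [21], visited so far: [4, 43]
  queue [21] -> pop 21, enqueue [26], visited so far: [4, 43, 21]
  queue [26] -> pop 26, enqueue [31], visited so far: [4, 43, 21, 26]
  queue [31] -> pop 31, enqueue [32], visited so far: [4, 43, 21, 26, 31]
  queue [32] -> pop 32, enqueue [none], visited so far: [4, 43, 21, 26, 31, 32]
Result: [4, 43, 21, 26, 31, 32]


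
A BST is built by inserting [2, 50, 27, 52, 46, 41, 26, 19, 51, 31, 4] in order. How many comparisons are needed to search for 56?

Search path for 56: 2 -> 50 -> 52
Found: False
Comparisons: 3


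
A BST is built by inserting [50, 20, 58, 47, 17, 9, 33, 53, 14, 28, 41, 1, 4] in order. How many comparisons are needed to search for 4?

Search path for 4: 50 -> 20 -> 17 -> 9 -> 1 -> 4
Found: True
Comparisons: 6


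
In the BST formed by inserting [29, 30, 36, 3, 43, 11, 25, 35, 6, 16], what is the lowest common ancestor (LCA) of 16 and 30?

Tree insertion order: [29, 30, 36, 3, 43, 11, 25, 35, 6, 16]
Tree (level-order array): [29, 3, 30, None, 11, None, 36, 6, 25, 35, 43, None, None, 16]
In a BST, the LCA of p=16, q=30 is the first node v on the
root-to-leaf path with p <= v <= q (go left if both < v, right if both > v).
Walk from root:
  at 29: 16 <= 29 <= 30, this is the LCA
LCA = 29


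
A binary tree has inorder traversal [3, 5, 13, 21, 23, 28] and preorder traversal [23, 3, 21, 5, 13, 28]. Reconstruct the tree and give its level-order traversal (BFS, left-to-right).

Inorder:  [3, 5, 13, 21, 23, 28]
Preorder: [23, 3, 21, 5, 13, 28]
Algorithm: preorder visits root first, so consume preorder in order;
for each root, split the current inorder slice at that value into
left-subtree inorder and right-subtree inorder, then recurse.
Recursive splits:
  root=23; inorder splits into left=[3, 5, 13, 21], right=[28]
  root=3; inorder splits into left=[], right=[5, 13, 21]
  root=21; inorder splits into left=[5, 13], right=[]
  root=5; inorder splits into left=[], right=[13]
  root=13; inorder splits into left=[], right=[]
  root=28; inorder splits into left=[], right=[]
Reconstructed level-order: [23, 3, 28, 21, 5, 13]


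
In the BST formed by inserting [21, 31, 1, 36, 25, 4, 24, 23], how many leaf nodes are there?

Tree built from: [21, 31, 1, 36, 25, 4, 24, 23]
Tree (level-order array): [21, 1, 31, None, 4, 25, 36, None, None, 24, None, None, None, 23]
Rule: A leaf has 0 children.
Per-node child counts:
  node 21: 2 child(ren)
  node 1: 1 child(ren)
  node 4: 0 child(ren)
  node 31: 2 child(ren)
  node 25: 1 child(ren)
  node 24: 1 child(ren)
  node 23: 0 child(ren)
  node 36: 0 child(ren)
Matching nodes: [4, 23, 36]
Count of leaf nodes: 3


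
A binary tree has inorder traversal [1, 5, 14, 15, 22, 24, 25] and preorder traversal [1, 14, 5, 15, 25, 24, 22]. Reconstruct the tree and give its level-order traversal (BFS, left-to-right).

Inorder:  [1, 5, 14, 15, 22, 24, 25]
Preorder: [1, 14, 5, 15, 25, 24, 22]
Algorithm: preorder visits root first, so consume preorder in order;
for each root, split the current inorder slice at that value into
left-subtree inorder and right-subtree inorder, then recurse.
Recursive splits:
  root=1; inorder splits into left=[], right=[5, 14, 15, 22, 24, 25]
  root=14; inorder splits into left=[5], right=[15, 22, 24, 25]
  root=5; inorder splits into left=[], right=[]
  root=15; inorder splits into left=[], right=[22, 24, 25]
  root=25; inorder splits into left=[22, 24], right=[]
  root=24; inorder splits into left=[22], right=[]
  root=22; inorder splits into left=[], right=[]
Reconstructed level-order: [1, 14, 5, 15, 25, 24, 22]


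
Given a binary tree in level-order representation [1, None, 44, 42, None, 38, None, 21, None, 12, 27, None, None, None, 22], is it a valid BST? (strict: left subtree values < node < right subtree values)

Level-order array: [1, None, 44, 42, None, 38, None, 21, None, 12, 27, None, None, None, 22]
Validate using subtree bounds (lo, hi): at each node, require lo < value < hi,
then recurse left with hi=value and right with lo=value.
Preorder trace (stopping at first violation):
  at node 1 with bounds (-inf, +inf): OK
  at node 44 with bounds (1, +inf): OK
  at node 42 with bounds (1, 44): OK
  at node 38 with bounds (1, 42): OK
  at node 21 with bounds (1, 38): OK
  at node 12 with bounds (1, 21): OK
  at node 27 with bounds (21, 38): OK
  at node 22 with bounds (27, 38): VIOLATION
Node 22 violates its bound: not (27 < 22 < 38).
Result: Not a valid BST


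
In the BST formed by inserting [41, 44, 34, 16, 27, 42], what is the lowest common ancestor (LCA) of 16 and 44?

Tree insertion order: [41, 44, 34, 16, 27, 42]
Tree (level-order array): [41, 34, 44, 16, None, 42, None, None, 27]
In a BST, the LCA of p=16, q=44 is the first node v on the
root-to-leaf path with p <= v <= q (go left if both < v, right if both > v).
Walk from root:
  at 41: 16 <= 41 <= 44, this is the LCA
LCA = 41


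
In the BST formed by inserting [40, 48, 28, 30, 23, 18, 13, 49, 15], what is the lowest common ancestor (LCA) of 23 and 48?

Tree insertion order: [40, 48, 28, 30, 23, 18, 13, 49, 15]
Tree (level-order array): [40, 28, 48, 23, 30, None, 49, 18, None, None, None, None, None, 13, None, None, 15]
In a BST, the LCA of p=23, q=48 is the first node v on the
root-to-leaf path with p <= v <= q (go left if both < v, right if both > v).
Walk from root:
  at 40: 23 <= 40 <= 48, this is the LCA
LCA = 40


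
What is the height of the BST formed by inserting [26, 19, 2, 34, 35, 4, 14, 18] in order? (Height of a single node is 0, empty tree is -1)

Insertion order: [26, 19, 2, 34, 35, 4, 14, 18]
Tree (level-order array): [26, 19, 34, 2, None, None, 35, None, 4, None, None, None, 14, None, 18]
Compute height bottom-up (empty subtree = -1):
  height(18) = 1 + max(-1, -1) = 0
  height(14) = 1 + max(-1, 0) = 1
  height(4) = 1 + max(-1, 1) = 2
  height(2) = 1 + max(-1, 2) = 3
  height(19) = 1 + max(3, -1) = 4
  height(35) = 1 + max(-1, -1) = 0
  height(34) = 1 + max(-1, 0) = 1
  height(26) = 1 + max(4, 1) = 5
Height = 5


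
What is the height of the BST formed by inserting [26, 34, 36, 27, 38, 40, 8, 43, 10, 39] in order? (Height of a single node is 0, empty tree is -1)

Insertion order: [26, 34, 36, 27, 38, 40, 8, 43, 10, 39]
Tree (level-order array): [26, 8, 34, None, 10, 27, 36, None, None, None, None, None, 38, None, 40, 39, 43]
Compute height bottom-up (empty subtree = -1):
  height(10) = 1 + max(-1, -1) = 0
  height(8) = 1 + max(-1, 0) = 1
  height(27) = 1 + max(-1, -1) = 0
  height(39) = 1 + max(-1, -1) = 0
  height(43) = 1 + max(-1, -1) = 0
  height(40) = 1 + max(0, 0) = 1
  height(38) = 1 + max(-1, 1) = 2
  height(36) = 1 + max(-1, 2) = 3
  height(34) = 1 + max(0, 3) = 4
  height(26) = 1 + max(1, 4) = 5
Height = 5


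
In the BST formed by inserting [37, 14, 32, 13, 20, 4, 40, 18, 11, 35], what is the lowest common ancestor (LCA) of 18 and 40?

Tree insertion order: [37, 14, 32, 13, 20, 4, 40, 18, 11, 35]
Tree (level-order array): [37, 14, 40, 13, 32, None, None, 4, None, 20, 35, None, 11, 18]
In a BST, the LCA of p=18, q=40 is the first node v on the
root-to-leaf path with p <= v <= q (go left if both < v, right if both > v).
Walk from root:
  at 37: 18 <= 37 <= 40, this is the LCA
LCA = 37


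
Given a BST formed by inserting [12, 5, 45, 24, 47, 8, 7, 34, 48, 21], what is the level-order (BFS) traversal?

Tree insertion order: [12, 5, 45, 24, 47, 8, 7, 34, 48, 21]
Tree (level-order array): [12, 5, 45, None, 8, 24, 47, 7, None, 21, 34, None, 48]
BFS from the root, enqueuing left then right child of each popped node:
  queue [12] -> pop 12, enqueue [5, 45], visited so far: [12]
  queue [5, 45] -> pop 5, enqueue [8], visited so far: [12, 5]
  queue [45, 8] -> pop 45, enqueue [24, 47], visited so far: [12, 5, 45]
  queue [8, 24, 47] -> pop 8, enqueue [7], visited so far: [12, 5, 45, 8]
  queue [24, 47, 7] -> pop 24, enqueue [21, 34], visited so far: [12, 5, 45, 8, 24]
  queue [47, 7, 21, 34] -> pop 47, enqueue [48], visited so far: [12, 5, 45, 8, 24, 47]
  queue [7, 21, 34, 48] -> pop 7, enqueue [none], visited so far: [12, 5, 45, 8, 24, 47, 7]
  queue [21, 34, 48] -> pop 21, enqueue [none], visited so far: [12, 5, 45, 8, 24, 47, 7, 21]
  queue [34, 48] -> pop 34, enqueue [none], visited so far: [12, 5, 45, 8, 24, 47, 7, 21, 34]
  queue [48] -> pop 48, enqueue [none], visited so far: [12, 5, 45, 8, 24, 47, 7, 21, 34, 48]
Result: [12, 5, 45, 8, 24, 47, 7, 21, 34, 48]


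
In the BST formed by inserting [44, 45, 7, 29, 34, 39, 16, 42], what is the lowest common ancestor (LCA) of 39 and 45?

Tree insertion order: [44, 45, 7, 29, 34, 39, 16, 42]
Tree (level-order array): [44, 7, 45, None, 29, None, None, 16, 34, None, None, None, 39, None, 42]
In a BST, the LCA of p=39, q=45 is the first node v on the
root-to-leaf path with p <= v <= q (go left if both < v, right if both > v).
Walk from root:
  at 44: 39 <= 44 <= 45, this is the LCA
LCA = 44


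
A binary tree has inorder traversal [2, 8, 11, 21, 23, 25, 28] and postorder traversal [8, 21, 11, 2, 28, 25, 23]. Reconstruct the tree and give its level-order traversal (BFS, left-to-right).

Inorder:   [2, 8, 11, 21, 23, 25, 28]
Postorder: [8, 21, 11, 2, 28, 25, 23]
Algorithm: postorder visits root last, so walk postorder right-to-left;
each value is the root of the current inorder slice — split it at that
value, recurse on the right subtree first, then the left.
Recursive splits:
  root=23; inorder splits into left=[2, 8, 11, 21], right=[25, 28]
  root=25; inorder splits into left=[], right=[28]
  root=28; inorder splits into left=[], right=[]
  root=2; inorder splits into left=[], right=[8, 11, 21]
  root=11; inorder splits into left=[8], right=[21]
  root=21; inorder splits into left=[], right=[]
  root=8; inorder splits into left=[], right=[]
Reconstructed level-order: [23, 2, 25, 11, 28, 8, 21]


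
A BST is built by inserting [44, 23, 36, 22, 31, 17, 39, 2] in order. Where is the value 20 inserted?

Starting tree (level order): [44, 23, None, 22, 36, 17, None, 31, 39, 2]
Insertion path: 44 -> 23 -> 22 -> 17
Result: insert 20 as right child of 17
Final tree (level order): [44, 23, None, 22, 36, 17, None, 31, 39, 2, 20]


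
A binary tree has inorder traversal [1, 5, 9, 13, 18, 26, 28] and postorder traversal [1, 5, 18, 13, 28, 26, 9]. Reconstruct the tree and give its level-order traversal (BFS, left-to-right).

Inorder:   [1, 5, 9, 13, 18, 26, 28]
Postorder: [1, 5, 18, 13, 28, 26, 9]
Algorithm: postorder visits root last, so walk postorder right-to-left;
each value is the root of the current inorder slice — split it at that
value, recurse on the right subtree first, then the left.
Recursive splits:
  root=9; inorder splits into left=[1, 5], right=[13, 18, 26, 28]
  root=26; inorder splits into left=[13, 18], right=[28]
  root=28; inorder splits into left=[], right=[]
  root=13; inorder splits into left=[], right=[18]
  root=18; inorder splits into left=[], right=[]
  root=5; inorder splits into left=[1], right=[]
  root=1; inorder splits into left=[], right=[]
Reconstructed level-order: [9, 5, 26, 1, 13, 28, 18]


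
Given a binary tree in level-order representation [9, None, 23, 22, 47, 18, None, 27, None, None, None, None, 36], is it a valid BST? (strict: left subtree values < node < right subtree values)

Level-order array: [9, None, 23, 22, 47, 18, None, 27, None, None, None, None, 36]
Validate using subtree bounds (lo, hi): at each node, require lo < value < hi,
then recurse left with hi=value and right with lo=value.
Preorder trace (stopping at first violation):
  at node 9 with bounds (-inf, +inf): OK
  at node 23 with bounds (9, +inf): OK
  at node 22 with bounds (9, 23): OK
  at node 18 with bounds (9, 22): OK
  at node 47 with bounds (23, +inf): OK
  at node 27 with bounds (23, 47): OK
  at node 36 with bounds (27, 47): OK
No violation found at any node.
Result: Valid BST


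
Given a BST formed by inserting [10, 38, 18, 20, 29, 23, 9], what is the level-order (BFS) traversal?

Tree insertion order: [10, 38, 18, 20, 29, 23, 9]
Tree (level-order array): [10, 9, 38, None, None, 18, None, None, 20, None, 29, 23]
BFS from the root, enqueuing left then right child of each popped node:
  queue [10] -> pop 10, enqueue [9, 38], visited so far: [10]
  queue [9, 38] -> pop 9, enqueue [none], visited so far: [10, 9]
  queue [38] -> pop 38, enqueue [18], visited so far: [10, 9, 38]
  queue [18] -> pop 18, enqueue [20], visited so far: [10, 9, 38, 18]
  queue [20] -> pop 20, enqueue [29], visited so far: [10, 9, 38, 18, 20]
  queue [29] -> pop 29, enqueue [23], visited so far: [10, 9, 38, 18, 20, 29]
  queue [23] -> pop 23, enqueue [none], visited so far: [10, 9, 38, 18, 20, 29, 23]
Result: [10, 9, 38, 18, 20, 29, 23]


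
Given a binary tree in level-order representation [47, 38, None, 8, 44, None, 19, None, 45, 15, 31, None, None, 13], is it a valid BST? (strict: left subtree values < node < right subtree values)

Level-order array: [47, 38, None, 8, 44, None, 19, None, 45, 15, 31, None, None, 13]
Validate using subtree bounds (lo, hi): at each node, require lo < value < hi,
then recurse left with hi=value and right with lo=value.
Preorder trace (stopping at first violation):
  at node 47 with bounds (-inf, +inf): OK
  at node 38 with bounds (-inf, 47): OK
  at node 8 with bounds (-inf, 38): OK
  at node 19 with bounds (8, 38): OK
  at node 15 with bounds (8, 19): OK
  at node 13 with bounds (8, 15): OK
  at node 31 with bounds (19, 38): OK
  at node 44 with bounds (38, 47): OK
  at node 45 with bounds (44, 47): OK
No violation found at any node.
Result: Valid BST


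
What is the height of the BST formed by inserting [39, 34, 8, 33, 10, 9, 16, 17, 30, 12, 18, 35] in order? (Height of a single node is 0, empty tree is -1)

Insertion order: [39, 34, 8, 33, 10, 9, 16, 17, 30, 12, 18, 35]
Tree (level-order array): [39, 34, None, 8, 35, None, 33, None, None, 10, None, 9, 16, None, None, 12, 17, None, None, None, 30, 18]
Compute height bottom-up (empty subtree = -1):
  height(9) = 1 + max(-1, -1) = 0
  height(12) = 1 + max(-1, -1) = 0
  height(18) = 1 + max(-1, -1) = 0
  height(30) = 1 + max(0, -1) = 1
  height(17) = 1 + max(-1, 1) = 2
  height(16) = 1 + max(0, 2) = 3
  height(10) = 1 + max(0, 3) = 4
  height(33) = 1 + max(4, -1) = 5
  height(8) = 1 + max(-1, 5) = 6
  height(35) = 1 + max(-1, -1) = 0
  height(34) = 1 + max(6, 0) = 7
  height(39) = 1 + max(7, -1) = 8
Height = 8


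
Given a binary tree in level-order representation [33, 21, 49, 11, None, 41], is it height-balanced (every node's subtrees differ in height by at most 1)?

Tree (level-order array): [33, 21, 49, 11, None, 41]
Definition: a tree is height-balanced if, at every node, |h(left) - h(right)| <= 1 (empty subtree has height -1).
Bottom-up per-node check:
  node 11: h_left=-1, h_right=-1, diff=0 [OK], height=0
  node 21: h_left=0, h_right=-1, diff=1 [OK], height=1
  node 41: h_left=-1, h_right=-1, diff=0 [OK], height=0
  node 49: h_left=0, h_right=-1, diff=1 [OK], height=1
  node 33: h_left=1, h_right=1, diff=0 [OK], height=2
All nodes satisfy the balance condition.
Result: Balanced


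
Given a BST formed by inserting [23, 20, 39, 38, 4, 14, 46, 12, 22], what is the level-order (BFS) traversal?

Tree insertion order: [23, 20, 39, 38, 4, 14, 46, 12, 22]
Tree (level-order array): [23, 20, 39, 4, 22, 38, 46, None, 14, None, None, None, None, None, None, 12]
BFS from the root, enqueuing left then right child of each popped node:
  queue [23] -> pop 23, enqueue [20, 39], visited so far: [23]
  queue [20, 39] -> pop 20, enqueue [4, 22], visited so far: [23, 20]
  queue [39, 4, 22] -> pop 39, enqueue [38, 46], visited so far: [23, 20, 39]
  queue [4, 22, 38, 46] -> pop 4, enqueue [14], visited so far: [23, 20, 39, 4]
  queue [22, 38, 46, 14] -> pop 22, enqueue [none], visited so far: [23, 20, 39, 4, 22]
  queue [38, 46, 14] -> pop 38, enqueue [none], visited so far: [23, 20, 39, 4, 22, 38]
  queue [46, 14] -> pop 46, enqueue [none], visited so far: [23, 20, 39, 4, 22, 38, 46]
  queue [14] -> pop 14, enqueue [12], visited so far: [23, 20, 39, 4, 22, 38, 46, 14]
  queue [12] -> pop 12, enqueue [none], visited so far: [23, 20, 39, 4, 22, 38, 46, 14, 12]
Result: [23, 20, 39, 4, 22, 38, 46, 14, 12]


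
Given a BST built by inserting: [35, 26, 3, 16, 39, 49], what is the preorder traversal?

Tree insertion order: [35, 26, 3, 16, 39, 49]
Tree (level-order array): [35, 26, 39, 3, None, None, 49, None, 16]
Preorder traversal: [35, 26, 3, 16, 39, 49]


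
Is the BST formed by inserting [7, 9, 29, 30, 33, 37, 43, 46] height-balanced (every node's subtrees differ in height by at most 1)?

Tree (level-order array): [7, None, 9, None, 29, None, 30, None, 33, None, 37, None, 43, None, 46]
Definition: a tree is height-balanced if, at every node, |h(left) - h(right)| <= 1 (empty subtree has height -1).
Bottom-up per-node check:
  node 46: h_left=-1, h_right=-1, diff=0 [OK], height=0
  node 43: h_left=-1, h_right=0, diff=1 [OK], height=1
  node 37: h_left=-1, h_right=1, diff=2 [FAIL (|-1-1|=2 > 1)], height=2
  node 33: h_left=-1, h_right=2, diff=3 [FAIL (|-1-2|=3 > 1)], height=3
  node 30: h_left=-1, h_right=3, diff=4 [FAIL (|-1-3|=4 > 1)], height=4
  node 29: h_left=-1, h_right=4, diff=5 [FAIL (|-1-4|=5 > 1)], height=5
  node 9: h_left=-1, h_right=5, diff=6 [FAIL (|-1-5|=6 > 1)], height=6
  node 7: h_left=-1, h_right=6, diff=7 [FAIL (|-1-6|=7 > 1)], height=7
Node 37 violates the condition: |-1 - 1| = 2 > 1.
Result: Not balanced


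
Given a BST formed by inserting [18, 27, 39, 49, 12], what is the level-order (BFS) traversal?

Tree insertion order: [18, 27, 39, 49, 12]
Tree (level-order array): [18, 12, 27, None, None, None, 39, None, 49]
BFS from the root, enqueuing left then right child of each popped node:
  queue [18] -> pop 18, enqueue [12, 27], visited so far: [18]
  queue [12, 27] -> pop 12, enqueue [none], visited so far: [18, 12]
  queue [27] -> pop 27, enqueue [39], visited so far: [18, 12, 27]
  queue [39] -> pop 39, enqueue [49], visited so far: [18, 12, 27, 39]
  queue [49] -> pop 49, enqueue [none], visited so far: [18, 12, 27, 39, 49]
Result: [18, 12, 27, 39, 49]


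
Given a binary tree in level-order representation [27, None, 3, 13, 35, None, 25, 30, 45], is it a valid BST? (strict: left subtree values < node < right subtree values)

Level-order array: [27, None, 3, 13, 35, None, 25, 30, 45]
Validate using subtree bounds (lo, hi): at each node, require lo < value < hi,
then recurse left with hi=value and right with lo=value.
Preorder trace (stopping at first violation):
  at node 27 with bounds (-inf, +inf): OK
  at node 3 with bounds (27, +inf): VIOLATION
Node 3 violates its bound: not (27 < 3 < +inf).
Result: Not a valid BST


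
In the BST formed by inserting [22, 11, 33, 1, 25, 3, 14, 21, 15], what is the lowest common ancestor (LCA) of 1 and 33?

Tree insertion order: [22, 11, 33, 1, 25, 3, 14, 21, 15]
Tree (level-order array): [22, 11, 33, 1, 14, 25, None, None, 3, None, 21, None, None, None, None, 15]
In a BST, the LCA of p=1, q=33 is the first node v on the
root-to-leaf path with p <= v <= q (go left if both < v, right if both > v).
Walk from root:
  at 22: 1 <= 22 <= 33, this is the LCA
LCA = 22


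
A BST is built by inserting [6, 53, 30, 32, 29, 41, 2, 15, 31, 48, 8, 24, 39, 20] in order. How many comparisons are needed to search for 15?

Search path for 15: 6 -> 53 -> 30 -> 29 -> 15
Found: True
Comparisons: 5


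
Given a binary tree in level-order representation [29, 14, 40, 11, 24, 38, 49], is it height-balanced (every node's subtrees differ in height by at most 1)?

Tree (level-order array): [29, 14, 40, 11, 24, 38, 49]
Definition: a tree is height-balanced if, at every node, |h(left) - h(right)| <= 1 (empty subtree has height -1).
Bottom-up per-node check:
  node 11: h_left=-1, h_right=-1, diff=0 [OK], height=0
  node 24: h_left=-1, h_right=-1, diff=0 [OK], height=0
  node 14: h_left=0, h_right=0, diff=0 [OK], height=1
  node 38: h_left=-1, h_right=-1, diff=0 [OK], height=0
  node 49: h_left=-1, h_right=-1, diff=0 [OK], height=0
  node 40: h_left=0, h_right=0, diff=0 [OK], height=1
  node 29: h_left=1, h_right=1, diff=0 [OK], height=2
All nodes satisfy the balance condition.
Result: Balanced


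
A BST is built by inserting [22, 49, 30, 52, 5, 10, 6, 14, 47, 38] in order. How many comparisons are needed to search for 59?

Search path for 59: 22 -> 49 -> 52
Found: False
Comparisons: 3


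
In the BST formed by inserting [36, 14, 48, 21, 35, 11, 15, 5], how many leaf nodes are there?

Tree built from: [36, 14, 48, 21, 35, 11, 15, 5]
Tree (level-order array): [36, 14, 48, 11, 21, None, None, 5, None, 15, 35]
Rule: A leaf has 0 children.
Per-node child counts:
  node 36: 2 child(ren)
  node 14: 2 child(ren)
  node 11: 1 child(ren)
  node 5: 0 child(ren)
  node 21: 2 child(ren)
  node 15: 0 child(ren)
  node 35: 0 child(ren)
  node 48: 0 child(ren)
Matching nodes: [5, 15, 35, 48]
Count of leaf nodes: 4


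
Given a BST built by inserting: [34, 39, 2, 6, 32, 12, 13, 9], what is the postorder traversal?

Tree insertion order: [34, 39, 2, 6, 32, 12, 13, 9]
Tree (level-order array): [34, 2, 39, None, 6, None, None, None, 32, 12, None, 9, 13]
Postorder traversal: [9, 13, 12, 32, 6, 2, 39, 34]


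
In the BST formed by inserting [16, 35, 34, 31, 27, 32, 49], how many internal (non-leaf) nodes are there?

Tree built from: [16, 35, 34, 31, 27, 32, 49]
Tree (level-order array): [16, None, 35, 34, 49, 31, None, None, None, 27, 32]
Rule: An internal node has at least one child.
Per-node child counts:
  node 16: 1 child(ren)
  node 35: 2 child(ren)
  node 34: 1 child(ren)
  node 31: 2 child(ren)
  node 27: 0 child(ren)
  node 32: 0 child(ren)
  node 49: 0 child(ren)
Matching nodes: [16, 35, 34, 31]
Count of internal (non-leaf) nodes: 4


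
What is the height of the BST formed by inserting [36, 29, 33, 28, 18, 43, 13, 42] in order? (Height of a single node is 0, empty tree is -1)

Insertion order: [36, 29, 33, 28, 18, 43, 13, 42]
Tree (level-order array): [36, 29, 43, 28, 33, 42, None, 18, None, None, None, None, None, 13]
Compute height bottom-up (empty subtree = -1):
  height(13) = 1 + max(-1, -1) = 0
  height(18) = 1 + max(0, -1) = 1
  height(28) = 1 + max(1, -1) = 2
  height(33) = 1 + max(-1, -1) = 0
  height(29) = 1 + max(2, 0) = 3
  height(42) = 1 + max(-1, -1) = 0
  height(43) = 1 + max(0, -1) = 1
  height(36) = 1 + max(3, 1) = 4
Height = 4


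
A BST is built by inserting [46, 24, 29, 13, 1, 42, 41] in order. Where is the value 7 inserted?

Starting tree (level order): [46, 24, None, 13, 29, 1, None, None, 42, None, None, 41]
Insertion path: 46 -> 24 -> 13 -> 1
Result: insert 7 as right child of 1
Final tree (level order): [46, 24, None, 13, 29, 1, None, None, 42, None, 7, 41]


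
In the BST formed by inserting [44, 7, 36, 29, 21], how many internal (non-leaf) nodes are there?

Tree built from: [44, 7, 36, 29, 21]
Tree (level-order array): [44, 7, None, None, 36, 29, None, 21]
Rule: An internal node has at least one child.
Per-node child counts:
  node 44: 1 child(ren)
  node 7: 1 child(ren)
  node 36: 1 child(ren)
  node 29: 1 child(ren)
  node 21: 0 child(ren)
Matching nodes: [44, 7, 36, 29]
Count of internal (non-leaf) nodes: 4


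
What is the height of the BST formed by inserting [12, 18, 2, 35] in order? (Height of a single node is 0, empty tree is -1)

Insertion order: [12, 18, 2, 35]
Tree (level-order array): [12, 2, 18, None, None, None, 35]
Compute height bottom-up (empty subtree = -1):
  height(2) = 1 + max(-1, -1) = 0
  height(35) = 1 + max(-1, -1) = 0
  height(18) = 1 + max(-1, 0) = 1
  height(12) = 1 + max(0, 1) = 2
Height = 2


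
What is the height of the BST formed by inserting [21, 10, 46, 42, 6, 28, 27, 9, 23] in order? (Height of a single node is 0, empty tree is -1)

Insertion order: [21, 10, 46, 42, 6, 28, 27, 9, 23]
Tree (level-order array): [21, 10, 46, 6, None, 42, None, None, 9, 28, None, None, None, 27, None, 23]
Compute height bottom-up (empty subtree = -1):
  height(9) = 1 + max(-1, -1) = 0
  height(6) = 1 + max(-1, 0) = 1
  height(10) = 1 + max(1, -1) = 2
  height(23) = 1 + max(-1, -1) = 0
  height(27) = 1 + max(0, -1) = 1
  height(28) = 1 + max(1, -1) = 2
  height(42) = 1 + max(2, -1) = 3
  height(46) = 1 + max(3, -1) = 4
  height(21) = 1 + max(2, 4) = 5
Height = 5


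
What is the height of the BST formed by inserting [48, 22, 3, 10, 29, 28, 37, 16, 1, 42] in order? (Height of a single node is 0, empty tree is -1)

Insertion order: [48, 22, 3, 10, 29, 28, 37, 16, 1, 42]
Tree (level-order array): [48, 22, None, 3, 29, 1, 10, 28, 37, None, None, None, 16, None, None, None, 42]
Compute height bottom-up (empty subtree = -1):
  height(1) = 1 + max(-1, -1) = 0
  height(16) = 1 + max(-1, -1) = 0
  height(10) = 1 + max(-1, 0) = 1
  height(3) = 1 + max(0, 1) = 2
  height(28) = 1 + max(-1, -1) = 0
  height(42) = 1 + max(-1, -1) = 0
  height(37) = 1 + max(-1, 0) = 1
  height(29) = 1 + max(0, 1) = 2
  height(22) = 1 + max(2, 2) = 3
  height(48) = 1 + max(3, -1) = 4
Height = 4


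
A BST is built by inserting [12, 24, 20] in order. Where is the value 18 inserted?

Starting tree (level order): [12, None, 24, 20]
Insertion path: 12 -> 24 -> 20
Result: insert 18 as left child of 20
Final tree (level order): [12, None, 24, 20, None, 18]


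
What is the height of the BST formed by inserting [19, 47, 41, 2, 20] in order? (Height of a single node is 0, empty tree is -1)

Insertion order: [19, 47, 41, 2, 20]
Tree (level-order array): [19, 2, 47, None, None, 41, None, 20]
Compute height bottom-up (empty subtree = -1):
  height(2) = 1 + max(-1, -1) = 0
  height(20) = 1 + max(-1, -1) = 0
  height(41) = 1 + max(0, -1) = 1
  height(47) = 1 + max(1, -1) = 2
  height(19) = 1 + max(0, 2) = 3
Height = 3


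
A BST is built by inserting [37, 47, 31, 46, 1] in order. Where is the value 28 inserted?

Starting tree (level order): [37, 31, 47, 1, None, 46]
Insertion path: 37 -> 31 -> 1
Result: insert 28 as right child of 1
Final tree (level order): [37, 31, 47, 1, None, 46, None, None, 28]


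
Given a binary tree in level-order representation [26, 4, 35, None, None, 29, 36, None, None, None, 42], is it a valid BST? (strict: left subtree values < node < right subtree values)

Level-order array: [26, 4, 35, None, None, 29, 36, None, None, None, 42]
Validate using subtree bounds (lo, hi): at each node, require lo < value < hi,
then recurse left with hi=value and right with lo=value.
Preorder trace (stopping at first violation):
  at node 26 with bounds (-inf, +inf): OK
  at node 4 with bounds (-inf, 26): OK
  at node 35 with bounds (26, +inf): OK
  at node 29 with bounds (26, 35): OK
  at node 36 with bounds (35, +inf): OK
  at node 42 with bounds (36, +inf): OK
No violation found at any node.
Result: Valid BST


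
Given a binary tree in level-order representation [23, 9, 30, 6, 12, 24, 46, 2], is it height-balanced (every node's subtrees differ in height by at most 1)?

Tree (level-order array): [23, 9, 30, 6, 12, 24, 46, 2]
Definition: a tree is height-balanced if, at every node, |h(left) - h(right)| <= 1 (empty subtree has height -1).
Bottom-up per-node check:
  node 2: h_left=-1, h_right=-1, diff=0 [OK], height=0
  node 6: h_left=0, h_right=-1, diff=1 [OK], height=1
  node 12: h_left=-1, h_right=-1, diff=0 [OK], height=0
  node 9: h_left=1, h_right=0, diff=1 [OK], height=2
  node 24: h_left=-1, h_right=-1, diff=0 [OK], height=0
  node 46: h_left=-1, h_right=-1, diff=0 [OK], height=0
  node 30: h_left=0, h_right=0, diff=0 [OK], height=1
  node 23: h_left=2, h_right=1, diff=1 [OK], height=3
All nodes satisfy the balance condition.
Result: Balanced


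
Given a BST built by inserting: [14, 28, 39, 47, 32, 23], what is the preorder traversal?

Tree insertion order: [14, 28, 39, 47, 32, 23]
Tree (level-order array): [14, None, 28, 23, 39, None, None, 32, 47]
Preorder traversal: [14, 28, 23, 39, 32, 47]


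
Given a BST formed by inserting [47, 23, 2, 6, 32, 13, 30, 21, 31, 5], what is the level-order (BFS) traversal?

Tree insertion order: [47, 23, 2, 6, 32, 13, 30, 21, 31, 5]
Tree (level-order array): [47, 23, None, 2, 32, None, 6, 30, None, 5, 13, None, 31, None, None, None, 21]
BFS from the root, enqueuing left then right child of each popped node:
  queue [47] -> pop 47, enqueue [23], visited so far: [47]
  queue [23] -> pop 23, enqueue [2, 32], visited so far: [47, 23]
  queue [2, 32] -> pop 2, enqueue [6], visited so far: [47, 23, 2]
  queue [32, 6] -> pop 32, enqueue [30], visited so far: [47, 23, 2, 32]
  queue [6, 30] -> pop 6, enqueue [5, 13], visited so far: [47, 23, 2, 32, 6]
  queue [30, 5, 13] -> pop 30, enqueue [31], visited so far: [47, 23, 2, 32, 6, 30]
  queue [5, 13, 31] -> pop 5, enqueue [none], visited so far: [47, 23, 2, 32, 6, 30, 5]
  queue [13, 31] -> pop 13, enqueue [21], visited so far: [47, 23, 2, 32, 6, 30, 5, 13]
  queue [31, 21] -> pop 31, enqueue [none], visited so far: [47, 23, 2, 32, 6, 30, 5, 13, 31]
  queue [21] -> pop 21, enqueue [none], visited so far: [47, 23, 2, 32, 6, 30, 5, 13, 31, 21]
Result: [47, 23, 2, 32, 6, 30, 5, 13, 31, 21]


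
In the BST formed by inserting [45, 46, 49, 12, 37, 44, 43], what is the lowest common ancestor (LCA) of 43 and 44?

Tree insertion order: [45, 46, 49, 12, 37, 44, 43]
Tree (level-order array): [45, 12, 46, None, 37, None, 49, None, 44, None, None, 43]
In a BST, the LCA of p=43, q=44 is the first node v on the
root-to-leaf path with p <= v <= q (go left if both < v, right if both > v).
Walk from root:
  at 45: both 43 and 44 < 45, go left
  at 12: both 43 and 44 > 12, go right
  at 37: both 43 and 44 > 37, go right
  at 44: 43 <= 44 <= 44, this is the LCA
LCA = 44


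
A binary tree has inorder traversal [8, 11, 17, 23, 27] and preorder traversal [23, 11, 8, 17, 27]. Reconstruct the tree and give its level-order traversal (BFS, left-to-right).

Inorder:  [8, 11, 17, 23, 27]
Preorder: [23, 11, 8, 17, 27]
Algorithm: preorder visits root first, so consume preorder in order;
for each root, split the current inorder slice at that value into
left-subtree inorder and right-subtree inorder, then recurse.
Recursive splits:
  root=23; inorder splits into left=[8, 11, 17], right=[27]
  root=11; inorder splits into left=[8], right=[17]
  root=8; inorder splits into left=[], right=[]
  root=17; inorder splits into left=[], right=[]
  root=27; inorder splits into left=[], right=[]
Reconstructed level-order: [23, 11, 27, 8, 17]


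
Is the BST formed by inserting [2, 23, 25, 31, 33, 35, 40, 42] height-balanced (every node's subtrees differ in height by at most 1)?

Tree (level-order array): [2, None, 23, None, 25, None, 31, None, 33, None, 35, None, 40, None, 42]
Definition: a tree is height-balanced if, at every node, |h(left) - h(right)| <= 1 (empty subtree has height -1).
Bottom-up per-node check:
  node 42: h_left=-1, h_right=-1, diff=0 [OK], height=0
  node 40: h_left=-1, h_right=0, diff=1 [OK], height=1
  node 35: h_left=-1, h_right=1, diff=2 [FAIL (|-1-1|=2 > 1)], height=2
  node 33: h_left=-1, h_right=2, diff=3 [FAIL (|-1-2|=3 > 1)], height=3
  node 31: h_left=-1, h_right=3, diff=4 [FAIL (|-1-3|=4 > 1)], height=4
  node 25: h_left=-1, h_right=4, diff=5 [FAIL (|-1-4|=5 > 1)], height=5
  node 23: h_left=-1, h_right=5, diff=6 [FAIL (|-1-5|=6 > 1)], height=6
  node 2: h_left=-1, h_right=6, diff=7 [FAIL (|-1-6|=7 > 1)], height=7
Node 35 violates the condition: |-1 - 1| = 2 > 1.
Result: Not balanced


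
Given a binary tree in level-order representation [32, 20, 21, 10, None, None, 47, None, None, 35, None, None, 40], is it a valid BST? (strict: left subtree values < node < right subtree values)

Level-order array: [32, 20, 21, 10, None, None, 47, None, None, 35, None, None, 40]
Validate using subtree bounds (lo, hi): at each node, require lo < value < hi,
then recurse left with hi=value and right with lo=value.
Preorder trace (stopping at first violation):
  at node 32 with bounds (-inf, +inf): OK
  at node 20 with bounds (-inf, 32): OK
  at node 10 with bounds (-inf, 20): OK
  at node 21 with bounds (32, +inf): VIOLATION
Node 21 violates its bound: not (32 < 21 < +inf).
Result: Not a valid BST


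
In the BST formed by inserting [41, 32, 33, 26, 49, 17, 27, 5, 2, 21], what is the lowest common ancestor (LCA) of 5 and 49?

Tree insertion order: [41, 32, 33, 26, 49, 17, 27, 5, 2, 21]
Tree (level-order array): [41, 32, 49, 26, 33, None, None, 17, 27, None, None, 5, 21, None, None, 2]
In a BST, the LCA of p=5, q=49 is the first node v on the
root-to-leaf path with p <= v <= q (go left if both < v, right if both > v).
Walk from root:
  at 41: 5 <= 41 <= 49, this is the LCA
LCA = 41


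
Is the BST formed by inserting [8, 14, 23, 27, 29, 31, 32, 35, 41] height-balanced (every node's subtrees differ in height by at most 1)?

Tree (level-order array): [8, None, 14, None, 23, None, 27, None, 29, None, 31, None, 32, None, 35, None, 41]
Definition: a tree is height-balanced if, at every node, |h(left) - h(right)| <= 1 (empty subtree has height -1).
Bottom-up per-node check:
  node 41: h_left=-1, h_right=-1, diff=0 [OK], height=0
  node 35: h_left=-1, h_right=0, diff=1 [OK], height=1
  node 32: h_left=-1, h_right=1, diff=2 [FAIL (|-1-1|=2 > 1)], height=2
  node 31: h_left=-1, h_right=2, diff=3 [FAIL (|-1-2|=3 > 1)], height=3
  node 29: h_left=-1, h_right=3, diff=4 [FAIL (|-1-3|=4 > 1)], height=4
  node 27: h_left=-1, h_right=4, diff=5 [FAIL (|-1-4|=5 > 1)], height=5
  node 23: h_left=-1, h_right=5, diff=6 [FAIL (|-1-5|=6 > 1)], height=6
  node 14: h_left=-1, h_right=6, diff=7 [FAIL (|-1-6|=7 > 1)], height=7
  node 8: h_left=-1, h_right=7, diff=8 [FAIL (|-1-7|=8 > 1)], height=8
Node 32 violates the condition: |-1 - 1| = 2 > 1.
Result: Not balanced


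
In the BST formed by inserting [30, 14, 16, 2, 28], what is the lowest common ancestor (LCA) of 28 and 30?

Tree insertion order: [30, 14, 16, 2, 28]
Tree (level-order array): [30, 14, None, 2, 16, None, None, None, 28]
In a BST, the LCA of p=28, q=30 is the first node v on the
root-to-leaf path with p <= v <= q (go left if both < v, right if both > v).
Walk from root:
  at 30: 28 <= 30 <= 30, this is the LCA
LCA = 30
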